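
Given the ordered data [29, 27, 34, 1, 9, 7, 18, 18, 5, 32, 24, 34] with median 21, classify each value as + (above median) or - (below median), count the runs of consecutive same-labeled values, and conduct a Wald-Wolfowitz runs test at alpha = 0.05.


Step 1: Compute median = 21; label A = above, B = below.
Labels in order: AAABBBBBBAAA  (n_A = 6, n_B = 6)
Step 2: Count runs R = 3.
Step 3: Under H0 (random ordering), E[R] = 2*n_A*n_B/(n_A+n_B) + 1 = 2*6*6/12 + 1 = 7.0000.
        Var[R] = 2*n_A*n_B*(2*n_A*n_B - n_A - n_B) / ((n_A+n_B)^2 * (n_A+n_B-1)) = 4320/1584 = 2.7273.
        SD[R] = 1.6514.
Step 4: Continuity-corrected z = (R + 0.5 - E[R]) / SD[R] = (3 + 0.5 - 7.0000) / 1.6514 = -2.1194.
Step 5: Two-sided p-value via normal approximation = 2*(1 - Phi(|z|)) = 0.034060.
Step 6: alpha = 0.05. reject H0.

R = 3, z = -2.1194, p = 0.034060, reject H0.


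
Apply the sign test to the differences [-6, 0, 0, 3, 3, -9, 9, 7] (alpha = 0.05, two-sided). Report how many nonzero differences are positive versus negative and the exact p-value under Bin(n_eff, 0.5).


Step 1: Discard zero differences. Original n = 8; n_eff = number of nonzero differences = 6.
Nonzero differences (with sign): -6, +3, +3, -9, +9, +7
Step 2: Count signs: positive = 4, negative = 2.
Step 3: Under H0: P(positive) = 0.5, so the number of positives S ~ Bin(6, 0.5).
Step 4: Two-sided exact p-value = sum of Bin(6,0.5) probabilities at or below the observed probability = 0.687500.
Step 5: alpha = 0.05. fail to reject H0.

n_eff = 6, pos = 4, neg = 2, p = 0.687500, fail to reject H0.


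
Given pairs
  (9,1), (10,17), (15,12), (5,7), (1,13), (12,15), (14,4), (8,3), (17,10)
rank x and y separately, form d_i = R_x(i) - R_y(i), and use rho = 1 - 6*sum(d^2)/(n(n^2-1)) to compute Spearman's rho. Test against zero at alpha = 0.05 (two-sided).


Step 1: Rank x and y separately (midranks; no ties here).
rank(x): 9->4, 10->5, 15->8, 5->2, 1->1, 12->6, 14->7, 8->3, 17->9
rank(y): 1->1, 17->9, 12->6, 7->4, 13->7, 15->8, 4->3, 3->2, 10->5
Step 2: d_i = R_x(i) - R_y(i); compute d_i^2.
  (4-1)^2=9, (5-9)^2=16, (8-6)^2=4, (2-4)^2=4, (1-7)^2=36, (6-8)^2=4, (7-3)^2=16, (3-2)^2=1, (9-5)^2=16
sum(d^2) = 106.
Step 3: rho = 1 - 6*106 / (9*(9^2 - 1)) = 1 - 636/720 = 0.116667.
Step 4: Under H0, t = rho * sqrt((n-2)/(1-rho^2)) = 0.3108 ~ t(7).
Step 5: Two-sided p-value from the t-distribution with 7 df = 0.765008.
Step 6: alpha = 0.05. fail to reject H0.

rho = 0.1167, p = 0.765008, fail to reject H0 at alpha = 0.05.


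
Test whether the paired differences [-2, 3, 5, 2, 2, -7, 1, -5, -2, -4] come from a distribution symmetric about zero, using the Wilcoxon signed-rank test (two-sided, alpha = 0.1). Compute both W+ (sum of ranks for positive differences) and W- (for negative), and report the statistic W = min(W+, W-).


Step 1: Drop any zero differences (none here) and take |d_i|.
|d| = [2, 3, 5, 2, 2, 7, 1, 5, 2, 4]
Step 2: Midrank |d_i| (ties get averaged ranks).
ranks: |2|->3.5, |3|->6, |5|->8.5, |2|->3.5, |2|->3.5, |7|->10, |1|->1, |5|->8.5, |2|->3.5, |4|->7
Step 3: Attach original signs; sum ranks with positive sign and with negative sign.
W+ = 6 + 8.5 + 3.5 + 3.5 + 1 = 22.5
W- = 3.5 + 10 + 8.5 + 3.5 + 7 = 32.5
(Check: W+ + W- = 55 should equal n(n+1)/2 = 55.)
Step 4: Test statistic W = min(W+, W-) = 22.5.
Step 5: Ties in |d|, so use the tie-corrected normal approximation.
        E[W] = n(n+1)/4 = 10*11/4 = 27.5.
        Tie groups: |d|=2 (t=4), |d|=5 (t=2); sum(t^3 - t) = 66.
        Var[W] = n(n+1)(2n+1)/24 - sum(t^3-t)/48 = 2310/24 - 66/48 = 94.875.
        z = (W - E[W]) / sqrt(Var[W]) = (22.5 - 27.5) / 9.7404 = -0.5133.
        Two-sided p = 2*Phi(z) = 0.607723.
Step 6: alpha = 0.1. fail to reject H0.

W+ = 22.5, W- = 32.5, W = min = 22.5, p = 0.607723, fail to reject H0.


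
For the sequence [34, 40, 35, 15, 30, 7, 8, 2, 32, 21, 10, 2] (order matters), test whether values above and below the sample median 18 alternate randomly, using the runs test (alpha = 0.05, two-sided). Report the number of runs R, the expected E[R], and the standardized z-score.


Step 1: Compute median = 18; label A = above, B = below.
Labels in order: AAABABBBAABB  (n_A = 6, n_B = 6)
Step 2: Count runs R = 6.
Step 3: Under H0 (random ordering), E[R] = 2*n_A*n_B/(n_A+n_B) + 1 = 2*6*6/12 + 1 = 7.0000.
        Var[R] = 2*n_A*n_B*(2*n_A*n_B - n_A - n_B) / ((n_A+n_B)^2 * (n_A+n_B-1)) = 4320/1584 = 2.7273.
        SD[R] = 1.6514.
Step 4: Continuity-corrected z = (R + 0.5 - E[R]) / SD[R] = (6 + 0.5 - 7.0000) / 1.6514 = -0.3028.
Step 5: Two-sided p-value via normal approximation = 2*(1 - Phi(|z|)) = 0.762069.
Step 6: alpha = 0.05. fail to reject H0.

R = 6, z = -0.3028, p = 0.762069, fail to reject H0.


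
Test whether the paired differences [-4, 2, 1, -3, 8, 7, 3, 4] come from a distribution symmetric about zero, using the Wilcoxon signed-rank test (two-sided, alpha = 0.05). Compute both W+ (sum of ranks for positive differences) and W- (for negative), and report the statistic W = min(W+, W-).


Step 1: Drop any zero differences (none here) and take |d_i|.
|d| = [4, 2, 1, 3, 8, 7, 3, 4]
Step 2: Midrank |d_i| (ties get averaged ranks).
ranks: |4|->5.5, |2|->2, |1|->1, |3|->3.5, |8|->8, |7|->7, |3|->3.5, |4|->5.5
Step 3: Attach original signs; sum ranks with positive sign and with negative sign.
W+ = 2 + 1 + 8 + 7 + 3.5 + 5.5 = 27
W- = 5.5 + 3.5 = 9
(Check: W+ + W- = 36 should equal n(n+1)/2 = 36.)
Step 4: Test statistic W = min(W+, W-) = 9.
Step 5: Ties in |d|, so use the tie-corrected normal approximation.
        E[W] = n(n+1)/4 = 8*9/4 = 18.
        Tie groups: |d|=3 (t=2), |d|=4 (t=2); sum(t^3 - t) = 12.
        Var[W] = n(n+1)(2n+1)/24 - sum(t^3-t)/48 = 1224/24 - 12/48 = 50.75.
        z = (W - E[W]) / sqrt(Var[W]) = (9 - 18) / 7.1239 = -1.2634.
        Two-sided p = 2*Phi(z) = 0.206463.
Step 6: alpha = 0.05. fail to reject H0.

W+ = 27, W- = 9, W = min = 9, p = 0.206463, fail to reject H0.


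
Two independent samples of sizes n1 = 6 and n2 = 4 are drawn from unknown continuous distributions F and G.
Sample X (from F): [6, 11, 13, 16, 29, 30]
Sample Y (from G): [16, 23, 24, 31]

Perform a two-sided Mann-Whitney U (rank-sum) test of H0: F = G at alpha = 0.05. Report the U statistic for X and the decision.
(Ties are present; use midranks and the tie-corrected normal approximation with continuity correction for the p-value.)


Step 1: Combine and sort all 10 observations; assign midranks.
sorted (value, group): (6,X), (11,X), (13,X), (16,X), (16,Y), (23,Y), (24,Y), (29,X), (30,X), (31,Y)
ranks: 6->1, 11->2, 13->3, 16->4.5, 16->4.5, 23->6, 24->7, 29->8, 30->9, 31->10
Step 2: Rank sum for X: R1 = 1 + 2 + 3 + 4.5 + 8 + 9 = 27.5.
Step 3: U_X = R1 - n1(n1+1)/2 = 27.5 - 6*7/2 = 27.5 - 21 = 6.5.
       U_Y = n1*n2 - U_X = 24 - 6.5 = 17.5.
Step 4: Ties are present, so use the tie-corrected normal approximation (with continuity correction) for the p-value.
Step 5: p-value = 0.284958; compare to alpha = 0.05. fail to reject H0.

U_X = 6.5, p = 0.284958, fail to reject H0 at alpha = 0.05.


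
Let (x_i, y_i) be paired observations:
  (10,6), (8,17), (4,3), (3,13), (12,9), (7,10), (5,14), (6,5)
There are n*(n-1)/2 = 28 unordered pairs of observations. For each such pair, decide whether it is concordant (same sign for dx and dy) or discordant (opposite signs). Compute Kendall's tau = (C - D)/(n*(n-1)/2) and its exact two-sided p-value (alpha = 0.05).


Step 1: Enumerate the 28 unordered pairs (i,j) with i<j and classify each by sign(x_j-x_i) * sign(y_j-y_i).
  (1,2):dx=-2,dy=+11->D; (1,3):dx=-6,dy=-3->C; (1,4):dx=-7,dy=+7->D; (1,5):dx=+2,dy=+3->C
  (1,6):dx=-3,dy=+4->D; (1,7):dx=-5,dy=+8->D; (1,8):dx=-4,dy=-1->C; (2,3):dx=-4,dy=-14->C
  (2,4):dx=-5,dy=-4->C; (2,5):dx=+4,dy=-8->D; (2,6):dx=-1,dy=-7->C; (2,7):dx=-3,dy=-3->C
  (2,8):dx=-2,dy=-12->C; (3,4):dx=-1,dy=+10->D; (3,5):dx=+8,dy=+6->C; (3,6):dx=+3,dy=+7->C
  (3,7):dx=+1,dy=+11->C; (3,8):dx=+2,dy=+2->C; (4,5):dx=+9,dy=-4->D; (4,6):dx=+4,dy=-3->D
  (4,7):dx=+2,dy=+1->C; (4,8):dx=+3,dy=-8->D; (5,6):dx=-5,dy=+1->D; (5,7):dx=-7,dy=+5->D
  (5,8):dx=-6,dy=-4->C; (6,7):dx=-2,dy=+4->D; (6,8):dx=-1,dy=-5->C; (7,8):dx=+1,dy=-9->D
Step 2: C = 15, D = 13, total pairs = 28.
Step 3: tau = (C - D)/(n(n-1)/2) = (15 - 13)/28 = 0.071429.
Step 4: Exact two-sided p-value (enumerate n! = 40320 permutations of y under H0): p = 0.904861.
Step 5: alpha = 0.05. fail to reject H0.

tau_b = 0.0714 (C=15, D=13), p = 0.904861, fail to reject H0.


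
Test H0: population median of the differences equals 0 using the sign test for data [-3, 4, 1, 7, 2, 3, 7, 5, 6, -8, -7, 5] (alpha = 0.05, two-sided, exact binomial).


Step 1: Discard zero differences. Original n = 12; n_eff = number of nonzero differences = 12.
Nonzero differences (with sign): -3, +4, +1, +7, +2, +3, +7, +5, +6, -8, -7, +5
Step 2: Count signs: positive = 9, negative = 3.
Step 3: Under H0: P(positive) = 0.5, so the number of positives S ~ Bin(12, 0.5).
Step 4: Two-sided exact p-value = sum of Bin(12,0.5) probabilities at or below the observed probability = 0.145996.
Step 5: alpha = 0.05. fail to reject H0.

n_eff = 12, pos = 9, neg = 3, p = 0.145996, fail to reject H0.


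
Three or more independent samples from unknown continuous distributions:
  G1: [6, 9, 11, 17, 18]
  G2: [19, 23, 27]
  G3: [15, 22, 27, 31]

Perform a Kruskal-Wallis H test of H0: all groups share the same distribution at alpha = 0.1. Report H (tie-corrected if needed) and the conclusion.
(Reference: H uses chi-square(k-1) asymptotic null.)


Step 1: Combine all N = 12 observations and assign midranks.
sorted (value, group, rank): (6,G1,1), (9,G1,2), (11,G1,3), (15,G3,4), (17,G1,5), (18,G1,6), (19,G2,7), (22,G3,8), (23,G2,9), (27,G2,10.5), (27,G3,10.5), (31,G3,12)
Step 2: Sum ranks within each group.
R_1 = 17 (n_1 = 5)
R_2 = 26.5 (n_2 = 3)
R_3 = 34.5 (n_3 = 4)
Step 3: H = 12/(N(N+1)) * sum(R_i^2/n_i) - 3(N+1)
     = 12/(12*13) * (17^2/5 + 26.5^2/3 + 34.5^2/4) - 3*13
     = 0.076923 * 589.446 - 39
     = 6.341987.
Step 4: Ties present; correction factor C = 1 - 6/(12^3 - 12) = 0.996503. Corrected H = 6.341987 / 0.996503 = 6.364240.
Step 5: Under H0, H ~ chi^2(2); p-value = 0.041498.
Step 6: alpha = 0.1. reject H0.

H = 6.3642, df = 2, p = 0.041498, reject H0.


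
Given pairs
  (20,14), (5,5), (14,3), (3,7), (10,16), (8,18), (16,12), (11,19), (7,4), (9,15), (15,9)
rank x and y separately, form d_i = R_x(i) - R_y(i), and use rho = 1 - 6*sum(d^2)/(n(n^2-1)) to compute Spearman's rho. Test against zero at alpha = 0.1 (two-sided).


Step 1: Rank x and y separately (midranks; no ties here).
rank(x): 20->11, 5->2, 14->8, 3->1, 10->6, 8->4, 16->10, 11->7, 7->3, 9->5, 15->9
rank(y): 14->7, 5->3, 3->1, 7->4, 16->9, 18->10, 12->6, 19->11, 4->2, 15->8, 9->5
Step 2: d_i = R_x(i) - R_y(i); compute d_i^2.
  (11-7)^2=16, (2-3)^2=1, (8-1)^2=49, (1-4)^2=9, (6-9)^2=9, (4-10)^2=36, (10-6)^2=16, (7-11)^2=16, (3-2)^2=1, (5-8)^2=9, (9-5)^2=16
sum(d^2) = 178.
Step 3: rho = 1 - 6*178 / (11*(11^2 - 1)) = 1 - 1068/1320 = 0.190909.
Step 4: Under H0, t = rho * sqrt((n-2)/(1-rho^2)) = 0.5835 ~ t(9).
Step 5: Two-sided p-value from the t-distribution with 9 df = 0.573913.
Step 6: alpha = 0.1. fail to reject H0.

rho = 0.1909, p = 0.573913, fail to reject H0 at alpha = 0.1.


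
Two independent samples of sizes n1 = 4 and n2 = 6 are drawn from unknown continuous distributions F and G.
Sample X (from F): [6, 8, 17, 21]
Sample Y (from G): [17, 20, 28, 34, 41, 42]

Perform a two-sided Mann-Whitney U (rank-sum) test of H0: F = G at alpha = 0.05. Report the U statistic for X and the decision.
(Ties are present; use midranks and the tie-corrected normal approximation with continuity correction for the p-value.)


Step 1: Combine and sort all 10 observations; assign midranks.
sorted (value, group): (6,X), (8,X), (17,X), (17,Y), (20,Y), (21,X), (28,Y), (34,Y), (41,Y), (42,Y)
ranks: 6->1, 8->2, 17->3.5, 17->3.5, 20->5, 21->6, 28->7, 34->8, 41->9, 42->10
Step 2: Rank sum for X: R1 = 1 + 2 + 3.5 + 6 = 12.5.
Step 3: U_X = R1 - n1(n1+1)/2 = 12.5 - 4*5/2 = 12.5 - 10 = 2.5.
       U_Y = n1*n2 - U_X = 24 - 2.5 = 21.5.
Step 4: Ties are present, so use the tie-corrected normal approximation (with continuity correction) for the p-value.
Step 5: p-value = 0.054273; compare to alpha = 0.05. fail to reject H0.

U_X = 2.5, p = 0.054273, fail to reject H0 at alpha = 0.05.


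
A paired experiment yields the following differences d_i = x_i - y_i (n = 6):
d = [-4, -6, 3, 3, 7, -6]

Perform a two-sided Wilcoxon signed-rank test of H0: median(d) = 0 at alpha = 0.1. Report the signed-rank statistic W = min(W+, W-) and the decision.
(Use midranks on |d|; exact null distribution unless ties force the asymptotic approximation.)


Step 1: Drop any zero differences (none here) and take |d_i|.
|d| = [4, 6, 3, 3, 7, 6]
Step 2: Midrank |d_i| (ties get averaged ranks).
ranks: |4|->3, |6|->4.5, |3|->1.5, |3|->1.5, |7|->6, |6|->4.5
Step 3: Attach original signs; sum ranks with positive sign and with negative sign.
W+ = 1.5 + 1.5 + 6 = 9
W- = 3 + 4.5 + 4.5 = 12
(Check: W+ + W- = 21 should equal n(n+1)/2 = 21.)
Step 4: Test statistic W = min(W+, W-) = 9.
Step 5: Ties in |d|, so use the tie-corrected normal approximation.
        E[W] = n(n+1)/4 = 6*7/4 = 10.5.
        Tie groups: |d|=3 (t=2), |d|=6 (t=2); sum(t^3 - t) = 12.
        Var[W] = n(n+1)(2n+1)/24 - sum(t^3-t)/48 = 546/24 - 12/48 = 22.5.
        z = (W - E[W]) / sqrt(Var[W]) = (9 - 10.5) / 4.7434 = -0.3162.
        Two-sided p = 2*Phi(z) = 0.751830.
Step 6: alpha = 0.1. fail to reject H0.

W+ = 9, W- = 12, W = min = 9, p = 0.751830, fail to reject H0.


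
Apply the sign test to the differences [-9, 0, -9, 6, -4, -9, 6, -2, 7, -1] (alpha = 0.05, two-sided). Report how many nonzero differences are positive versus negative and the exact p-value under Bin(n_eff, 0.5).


Step 1: Discard zero differences. Original n = 10; n_eff = number of nonzero differences = 9.
Nonzero differences (with sign): -9, -9, +6, -4, -9, +6, -2, +7, -1
Step 2: Count signs: positive = 3, negative = 6.
Step 3: Under H0: P(positive) = 0.5, so the number of positives S ~ Bin(9, 0.5).
Step 4: Two-sided exact p-value = sum of Bin(9,0.5) probabilities at or below the observed probability = 0.507812.
Step 5: alpha = 0.05. fail to reject H0.

n_eff = 9, pos = 3, neg = 6, p = 0.507812, fail to reject H0.


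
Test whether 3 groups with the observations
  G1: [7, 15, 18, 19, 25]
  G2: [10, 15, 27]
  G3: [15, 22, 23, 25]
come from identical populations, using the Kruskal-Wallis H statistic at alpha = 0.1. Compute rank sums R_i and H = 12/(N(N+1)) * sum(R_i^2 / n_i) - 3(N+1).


Step 1: Combine all N = 12 observations and assign midranks.
sorted (value, group, rank): (7,G1,1), (10,G2,2), (15,G1,4), (15,G2,4), (15,G3,4), (18,G1,6), (19,G1,7), (22,G3,8), (23,G3,9), (25,G1,10.5), (25,G3,10.5), (27,G2,12)
Step 2: Sum ranks within each group.
R_1 = 28.5 (n_1 = 5)
R_2 = 18 (n_2 = 3)
R_3 = 31.5 (n_3 = 4)
Step 3: H = 12/(N(N+1)) * sum(R_i^2/n_i) - 3(N+1)
     = 12/(12*13) * (28.5^2/5 + 18^2/3 + 31.5^2/4) - 3*13
     = 0.076923 * 518.513 - 39
     = 0.885577.
Step 4: Ties present; correction factor C = 1 - 30/(12^3 - 12) = 0.982517. Corrected H = 0.885577 / 0.982517 = 0.901335.
Step 5: Under H0, H ~ chi^2(2); p-value = 0.637203.
Step 6: alpha = 0.1. fail to reject H0.

H = 0.9013, df = 2, p = 0.637203, fail to reject H0.


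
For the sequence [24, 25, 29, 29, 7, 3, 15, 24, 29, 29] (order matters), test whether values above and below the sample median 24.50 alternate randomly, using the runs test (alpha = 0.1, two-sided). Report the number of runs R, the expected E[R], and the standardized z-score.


Step 1: Compute median = 24.50; label A = above, B = below.
Labels in order: BAAABBBBAA  (n_A = 5, n_B = 5)
Step 2: Count runs R = 4.
Step 3: Under H0 (random ordering), E[R] = 2*n_A*n_B/(n_A+n_B) + 1 = 2*5*5/10 + 1 = 6.0000.
        Var[R] = 2*n_A*n_B*(2*n_A*n_B - n_A - n_B) / ((n_A+n_B)^2 * (n_A+n_B-1)) = 2000/900 = 2.2222.
        SD[R] = 1.4907.
Step 4: Continuity-corrected z = (R + 0.5 - E[R]) / SD[R] = (4 + 0.5 - 6.0000) / 1.4907 = -1.0062.
Step 5: Two-sided p-value via normal approximation = 2*(1 - Phi(|z|)) = 0.314305.
Step 6: alpha = 0.1. fail to reject H0.

R = 4, z = -1.0062, p = 0.314305, fail to reject H0.


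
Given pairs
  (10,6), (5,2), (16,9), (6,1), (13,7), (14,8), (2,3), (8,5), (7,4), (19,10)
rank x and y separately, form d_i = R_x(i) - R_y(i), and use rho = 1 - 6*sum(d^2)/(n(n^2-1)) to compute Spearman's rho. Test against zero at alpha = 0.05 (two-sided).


Step 1: Rank x and y separately (midranks; no ties here).
rank(x): 10->6, 5->2, 16->9, 6->3, 13->7, 14->8, 2->1, 8->5, 7->4, 19->10
rank(y): 6->6, 2->2, 9->9, 1->1, 7->7, 8->8, 3->3, 5->5, 4->4, 10->10
Step 2: d_i = R_x(i) - R_y(i); compute d_i^2.
  (6-6)^2=0, (2-2)^2=0, (9-9)^2=0, (3-1)^2=4, (7-7)^2=0, (8-8)^2=0, (1-3)^2=4, (5-5)^2=0, (4-4)^2=0, (10-10)^2=0
sum(d^2) = 8.
Step 3: rho = 1 - 6*8 / (10*(10^2 - 1)) = 1 - 48/990 = 0.951515.
Step 4: Under H0, t = rho * sqrt((n-2)/(1-rho^2)) = 8.7493 ~ t(8).
Step 5: Two-sided p-value from the t-distribution with 8 df = 0.000023.
Step 6: alpha = 0.05. reject H0.

rho = 0.9515, p = 0.000023, reject H0 at alpha = 0.05.


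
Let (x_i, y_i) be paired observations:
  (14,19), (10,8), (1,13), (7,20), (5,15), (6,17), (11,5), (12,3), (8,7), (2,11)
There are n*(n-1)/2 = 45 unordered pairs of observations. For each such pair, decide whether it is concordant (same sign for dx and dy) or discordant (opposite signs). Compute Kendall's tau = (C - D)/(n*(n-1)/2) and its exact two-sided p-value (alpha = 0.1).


Step 1: Enumerate the 45 unordered pairs (i,j) with i<j and classify each by sign(x_j-x_i) * sign(y_j-y_i).
  (1,2):dx=-4,dy=-11->C; (1,3):dx=-13,dy=-6->C; (1,4):dx=-7,dy=+1->D; (1,5):dx=-9,dy=-4->C
  (1,6):dx=-8,dy=-2->C; (1,7):dx=-3,dy=-14->C; (1,8):dx=-2,dy=-16->C; (1,9):dx=-6,dy=-12->C
  (1,10):dx=-12,dy=-8->C; (2,3):dx=-9,dy=+5->D; (2,4):dx=-3,dy=+12->D; (2,5):dx=-5,dy=+7->D
  (2,6):dx=-4,dy=+9->D; (2,7):dx=+1,dy=-3->D; (2,8):dx=+2,dy=-5->D; (2,9):dx=-2,dy=-1->C
  (2,10):dx=-8,dy=+3->D; (3,4):dx=+6,dy=+7->C; (3,5):dx=+4,dy=+2->C; (3,6):dx=+5,dy=+4->C
  (3,7):dx=+10,dy=-8->D; (3,8):dx=+11,dy=-10->D; (3,9):dx=+7,dy=-6->D; (3,10):dx=+1,dy=-2->D
  (4,5):dx=-2,dy=-5->C; (4,6):dx=-1,dy=-3->C; (4,7):dx=+4,dy=-15->D; (4,8):dx=+5,dy=-17->D
  (4,9):dx=+1,dy=-13->D; (4,10):dx=-5,dy=-9->C; (5,6):dx=+1,dy=+2->C; (5,7):dx=+6,dy=-10->D
  (5,8):dx=+7,dy=-12->D; (5,9):dx=+3,dy=-8->D; (5,10):dx=-3,dy=-4->C; (6,7):dx=+5,dy=-12->D
  (6,8):dx=+6,dy=-14->D; (6,9):dx=+2,dy=-10->D; (6,10):dx=-4,dy=-6->C; (7,8):dx=+1,dy=-2->D
  (7,9):dx=-3,dy=+2->D; (7,10):dx=-9,dy=+6->D; (8,9):dx=-4,dy=+4->D; (8,10):dx=-10,dy=+8->D
  (9,10):dx=-6,dy=+4->D
Step 2: C = 18, D = 27, total pairs = 45.
Step 3: tau = (C - D)/(n(n-1)/2) = (18 - 27)/45 = -0.200000.
Step 4: Exact two-sided p-value (enumerate n! = 3628800 permutations of y under H0): p = 0.484313.
Step 5: alpha = 0.1. fail to reject H0.

tau_b = -0.2000 (C=18, D=27), p = 0.484313, fail to reject H0.


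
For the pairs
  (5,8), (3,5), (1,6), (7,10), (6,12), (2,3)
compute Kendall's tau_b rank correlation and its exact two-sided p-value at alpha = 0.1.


Step 1: Enumerate the 15 unordered pairs (i,j) with i<j and classify each by sign(x_j-x_i) * sign(y_j-y_i).
  (1,2):dx=-2,dy=-3->C; (1,3):dx=-4,dy=-2->C; (1,4):dx=+2,dy=+2->C; (1,5):dx=+1,dy=+4->C
  (1,6):dx=-3,dy=-5->C; (2,3):dx=-2,dy=+1->D; (2,4):dx=+4,dy=+5->C; (2,5):dx=+3,dy=+7->C
  (2,6):dx=-1,dy=-2->C; (3,4):dx=+6,dy=+4->C; (3,5):dx=+5,dy=+6->C; (3,6):dx=+1,dy=-3->D
  (4,5):dx=-1,dy=+2->D; (4,6):dx=-5,dy=-7->C; (5,6):dx=-4,dy=-9->C
Step 2: C = 12, D = 3, total pairs = 15.
Step 3: tau = (C - D)/(n(n-1)/2) = (12 - 3)/15 = 0.600000.
Step 4: Exact two-sided p-value (enumerate n! = 720 permutations of y under H0): p = 0.136111.
Step 5: alpha = 0.1. fail to reject H0.

tau_b = 0.6000 (C=12, D=3), p = 0.136111, fail to reject H0.


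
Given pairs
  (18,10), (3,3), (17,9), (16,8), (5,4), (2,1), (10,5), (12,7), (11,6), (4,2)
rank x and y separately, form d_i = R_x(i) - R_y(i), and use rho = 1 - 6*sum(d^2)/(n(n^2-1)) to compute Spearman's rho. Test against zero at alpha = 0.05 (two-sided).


Step 1: Rank x and y separately (midranks; no ties here).
rank(x): 18->10, 3->2, 17->9, 16->8, 5->4, 2->1, 10->5, 12->7, 11->6, 4->3
rank(y): 10->10, 3->3, 9->9, 8->8, 4->4, 1->1, 5->5, 7->7, 6->6, 2->2
Step 2: d_i = R_x(i) - R_y(i); compute d_i^2.
  (10-10)^2=0, (2-3)^2=1, (9-9)^2=0, (8-8)^2=0, (4-4)^2=0, (1-1)^2=0, (5-5)^2=0, (7-7)^2=0, (6-6)^2=0, (3-2)^2=1
sum(d^2) = 2.
Step 3: rho = 1 - 6*2 / (10*(10^2 - 1)) = 1 - 12/990 = 0.987879.
Step 4: Under H0, t = rho * sqrt((n-2)/(1-rho^2)) = 18.0003 ~ t(8).
Step 5: Two-sided p-value from the t-distribution with 8 df = 0.000000.
Step 6: alpha = 0.05. reject H0.

rho = 0.9879, p = 0.000000, reject H0 at alpha = 0.05.


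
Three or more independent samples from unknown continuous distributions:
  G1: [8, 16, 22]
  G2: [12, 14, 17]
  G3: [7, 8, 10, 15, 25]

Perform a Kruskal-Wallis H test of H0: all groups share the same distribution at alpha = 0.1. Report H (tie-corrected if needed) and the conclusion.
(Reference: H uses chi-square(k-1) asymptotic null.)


Step 1: Combine all N = 11 observations and assign midranks.
sorted (value, group, rank): (7,G3,1), (8,G1,2.5), (8,G3,2.5), (10,G3,4), (12,G2,5), (14,G2,6), (15,G3,7), (16,G1,8), (17,G2,9), (22,G1,10), (25,G3,11)
Step 2: Sum ranks within each group.
R_1 = 20.5 (n_1 = 3)
R_2 = 20 (n_2 = 3)
R_3 = 25.5 (n_3 = 5)
Step 3: H = 12/(N(N+1)) * sum(R_i^2/n_i) - 3(N+1)
     = 12/(11*12) * (20.5^2/3 + 20^2/3 + 25.5^2/5) - 3*12
     = 0.090909 * 403.467 - 36
     = 0.678788.
Step 4: Ties present; correction factor C = 1 - 6/(11^3 - 11) = 0.995455. Corrected H = 0.678788 / 0.995455 = 0.681887.
Step 5: Under H0, H ~ chi^2(2); p-value = 0.711099.
Step 6: alpha = 0.1. fail to reject H0.

H = 0.6819, df = 2, p = 0.711099, fail to reject H0.


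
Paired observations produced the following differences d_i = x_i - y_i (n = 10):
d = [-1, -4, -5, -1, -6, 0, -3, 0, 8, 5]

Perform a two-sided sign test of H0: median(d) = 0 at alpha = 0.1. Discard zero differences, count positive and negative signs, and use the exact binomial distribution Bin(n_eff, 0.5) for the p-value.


Step 1: Discard zero differences. Original n = 10; n_eff = number of nonzero differences = 8.
Nonzero differences (with sign): -1, -4, -5, -1, -6, -3, +8, +5
Step 2: Count signs: positive = 2, negative = 6.
Step 3: Under H0: P(positive) = 0.5, so the number of positives S ~ Bin(8, 0.5).
Step 4: Two-sided exact p-value = sum of Bin(8,0.5) probabilities at or below the observed probability = 0.289062.
Step 5: alpha = 0.1. fail to reject H0.

n_eff = 8, pos = 2, neg = 6, p = 0.289062, fail to reject H0.


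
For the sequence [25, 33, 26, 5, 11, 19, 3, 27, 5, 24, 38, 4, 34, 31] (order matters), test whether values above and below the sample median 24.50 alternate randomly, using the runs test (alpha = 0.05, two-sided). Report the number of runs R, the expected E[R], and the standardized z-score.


Step 1: Compute median = 24.50; label A = above, B = below.
Labels in order: AAABBBBABBABAA  (n_A = 7, n_B = 7)
Step 2: Count runs R = 7.
Step 3: Under H0 (random ordering), E[R] = 2*n_A*n_B/(n_A+n_B) + 1 = 2*7*7/14 + 1 = 8.0000.
        Var[R] = 2*n_A*n_B*(2*n_A*n_B - n_A - n_B) / ((n_A+n_B)^2 * (n_A+n_B-1)) = 8232/2548 = 3.2308.
        SD[R] = 1.7974.
Step 4: Continuity-corrected z = (R + 0.5 - E[R]) / SD[R] = (7 + 0.5 - 8.0000) / 1.7974 = -0.2782.
Step 5: Two-sided p-value via normal approximation = 2*(1 - Phi(|z|)) = 0.780879.
Step 6: alpha = 0.05. fail to reject H0.

R = 7, z = -0.2782, p = 0.780879, fail to reject H0.


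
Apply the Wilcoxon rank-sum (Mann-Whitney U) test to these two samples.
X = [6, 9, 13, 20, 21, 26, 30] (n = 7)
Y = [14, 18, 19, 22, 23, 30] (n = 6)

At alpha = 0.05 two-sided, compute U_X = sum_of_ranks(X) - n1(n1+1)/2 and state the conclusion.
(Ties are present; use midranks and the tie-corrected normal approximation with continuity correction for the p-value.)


Step 1: Combine and sort all 13 observations; assign midranks.
sorted (value, group): (6,X), (9,X), (13,X), (14,Y), (18,Y), (19,Y), (20,X), (21,X), (22,Y), (23,Y), (26,X), (30,X), (30,Y)
ranks: 6->1, 9->2, 13->3, 14->4, 18->5, 19->6, 20->7, 21->8, 22->9, 23->10, 26->11, 30->12.5, 30->12.5
Step 2: Rank sum for X: R1 = 1 + 2 + 3 + 7 + 8 + 11 + 12.5 = 44.5.
Step 3: U_X = R1 - n1(n1+1)/2 = 44.5 - 7*8/2 = 44.5 - 28 = 16.5.
       U_Y = n1*n2 - U_X = 42 - 16.5 = 25.5.
Step 4: Ties are present, so use the tie-corrected normal approximation (with continuity correction) for the p-value.
Step 5: p-value = 0.567176; compare to alpha = 0.05. fail to reject H0.

U_X = 16.5, p = 0.567176, fail to reject H0 at alpha = 0.05.


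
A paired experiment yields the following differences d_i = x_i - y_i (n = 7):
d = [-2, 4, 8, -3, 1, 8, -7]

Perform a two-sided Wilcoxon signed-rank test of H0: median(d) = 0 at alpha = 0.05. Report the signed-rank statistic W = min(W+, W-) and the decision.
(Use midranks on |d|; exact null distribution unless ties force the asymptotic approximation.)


Step 1: Drop any zero differences (none here) and take |d_i|.
|d| = [2, 4, 8, 3, 1, 8, 7]
Step 2: Midrank |d_i| (ties get averaged ranks).
ranks: |2|->2, |4|->4, |8|->6.5, |3|->3, |1|->1, |8|->6.5, |7|->5
Step 3: Attach original signs; sum ranks with positive sign and with negative sign.
W+ = 4 + 6.5 + 1 + 6.5 = 18
W- = 2 + 3 + 5 = 10
(Check: W+ + W- = 28 should equal n(n+1)/2 = 28.)
Step 4: Test statistic W = min(W+, W-) = 10.
Step 5: Ties in |d|, so use the tie-corrected normal approximation.
        E[W] = n(n+1)/4 = 7*8/4 = 14.
        Tie groups: |d|=8 (t=2); sum(t^3 - t) = 6.
        Var[W] = n(n+1)(2n+1)/24 - sum(t^3-t)/48 = 840/24 - 6/48 = 34.875.
        z = (W - E[W]) / sqrt(Var[W]) = (10 - 14) / 5.9055 = -0.6773.
        Two-sided p = 2*Phi(z) = 0.498194.
Step 6: alpha = 0.05. fail to reject H0.

W+ = 18, W- = 10, W = min = 10, p = 0.498194, fail to reject H0.


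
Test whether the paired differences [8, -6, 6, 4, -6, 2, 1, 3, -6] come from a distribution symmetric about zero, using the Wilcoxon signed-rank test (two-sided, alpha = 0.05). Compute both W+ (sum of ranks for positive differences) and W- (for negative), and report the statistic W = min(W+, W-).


Step 1: Drop any zero differences (none here) and take |d_i|.
|d| = [8, 6, 6, 4, 6, 2, 1, 3, 6]
Step 2: Midrank |d_i| (ties get averaged ranks).
ranks: |8|->9, |6|->6.5, |6|->6.5, |4|->4, |6|->6.5, |2|->2, |1|->1, |3|->3, |6|->6.5
Step 3: Attach original signs; sum ranks with positive sign and with negative sign.
W+ = 9 + 6.5 + 4 + 2 + 1 + 3 = 25.5
W- = 6.5 + 6.5 + 6.5 = 19.5
(Check: W+ + W- = 45 should equal n(n+1)/2 = 45.)
Step 4: Test statistic W = min(W+, W-) = 19.5.
Step 5: Ties in |d|, so use the tie-corrected normal approximation.
        E[W] = n(n+1)/4 = 9*10/4 = 22.5.
        Tie groups: |d|=6 (t=4); sum(t^3 - t) = 60.
        Var[W] = n(n+1)(2n+1)/24 - sum(t^3-t)/48 = 1710/24 - 60/48 = 70.
        z = (W - E[W]) / sqrt(Var[W]) = (19.5 - 22.5) / 8.3666 = -0.3586.
        Two-sided p = 2*Phi(z) = 0.719918.
Step 6: alpha = 0.05. fail to reject H0.

W+ = 25.5, W- = 19.5, W = min = 19.5, p = 0.719918, fail to reject H0.


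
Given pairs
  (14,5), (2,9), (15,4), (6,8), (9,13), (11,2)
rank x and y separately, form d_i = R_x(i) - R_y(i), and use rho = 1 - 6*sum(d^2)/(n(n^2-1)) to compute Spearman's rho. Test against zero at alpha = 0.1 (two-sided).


Step 1: Rank x and y separately (midranks; no ties here).
rank(x): 14->5, 2->1, 15->6, 6->2, 9->3, 11->4
rank(y): 5->3, 9->5, 4->2, 8->4, 13->6, 2->1
Step 2: d_i = R_x(i) - R_y(i); compute d_i^2.
  (5-3)^2=4, (1-5)^2=16, (6-2)^2=16, (2-4)^2=4, (3-6)^2=9, (4-1)^2=9
sum(d^2) = 58.
Step 3: rho = 1 - 6*58 / (6*(6^2 - 1)) = 1 - 348/210 = -0.657143.
Step 4: Under H0, t = rho * sqrt((n-2)/(1-rho^2)) = -1.7436 ~ t(4).
Step 5: Two-sided p-value from the t-distribution with 4 df = 0.156175.
Step 6: alpha = 0.1. fail to reject H0.

rho = -0.6571, p = 0.156175, fail to reject H0 at alpha = 0.1.


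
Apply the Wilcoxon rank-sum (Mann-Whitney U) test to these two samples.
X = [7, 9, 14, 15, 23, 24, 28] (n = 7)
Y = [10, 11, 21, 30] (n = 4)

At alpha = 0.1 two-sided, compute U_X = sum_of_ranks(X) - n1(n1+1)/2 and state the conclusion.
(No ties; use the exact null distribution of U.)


Step 1: Combine and sort all 11 observations; assign midranks.
sorted (value, group): (7,X), (9,X), (10,Y), (11,Y), (14,X), (15,X), (21,Y), (23,X), (24,X), (28,X), (30,Y)
ranks: 7->1, 9->2, 10->3, 11->4, 14->5, 15->6, 21->7, 23->8, 24->9, 28->10, 30->11
Step 2: Rank sum for X: R1 = 1 + 2 + 5 + 6 + 8 + 9 + 10 = 41.
Step 3: U_X = R1 - n1(n1+1)/2 = 41 - 7*8/2 = 41 - 28 = 13.
       U_Y = n1*n2 - U_X = 28 - 13 = 15.
Step 4: No ties, so the exact null distribution of U (based on enumerating the C(11,7) = 330 equally likely rank assignments) gives the two-sided p-value.
Step 5: p-value = 0.927273; compare to alpha = 0.1. fail to reject H0.

U_X = 13, p = 0.927273, fail to reject H0 at alpha = 0.1.


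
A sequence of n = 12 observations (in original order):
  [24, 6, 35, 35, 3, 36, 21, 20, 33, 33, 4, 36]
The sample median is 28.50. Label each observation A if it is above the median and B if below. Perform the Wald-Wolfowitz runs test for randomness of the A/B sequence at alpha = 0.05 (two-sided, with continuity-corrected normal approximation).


Step 1: Compute median = 28.50; label A = above, B = below.
Labels in order: BBAABABBAABA  (n_A = 6, n_B = 6)
Step 2: Count runs R = 8.
Step 3: Under H0 (random ordering), E[R] = 2*n_A*n_B/(n_A+n_B) + 1 = 2*6*6/12 + 1 = 7.0000.
        Var[R] = 2*n_A*n_B*(2*n_A*n_B - n_A - n_B) / ((n_A+n_B)^2 * (n_A+n_B-1)) = 4320/1584 = 2.7273.
        SD[R] = 1.6514.
Step 4: Continuity-corrected z = (R - 0.5 - E[R]) / SD[R] = (8 - 0.5 - 7.0000) / 1.6514 = 0.3028.
Step 5: Two-sided p-value via normal approximation = 2*(1 - Phi(|z|)) = 0.762069.
Step 6: alpha = 0.05. fail to reject H0.

R = 8, z = 0.3028, p = 0.762069, fail to reject H0.


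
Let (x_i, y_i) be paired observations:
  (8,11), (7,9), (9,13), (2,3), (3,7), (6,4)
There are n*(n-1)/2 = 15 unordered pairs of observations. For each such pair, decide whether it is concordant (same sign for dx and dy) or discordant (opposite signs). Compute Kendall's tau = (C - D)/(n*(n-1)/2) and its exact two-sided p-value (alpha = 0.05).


Step 1: Enumerate the 15 unordered pairs (i,j) with i<j and classify each by sign(x_j-x_i) * sign(y_j-y_i).
  (1,2):dx=-1,dy=-2->C; (1,3):dx=+1,dy=+2->C; (1,4):dx=-6,dy=-8->C; (1,5):dx=-5,dy=-4->C
  (1,6):dx=-2,dy=-7->C; (2,3):dx=+2,dy=+4->C; (2,4):dx=-5,dy=-6->C; (2,5):dx=-4,dy=-2->C
  (2,6):dx=-1,dy=-5->C; (3,4):dx=-7,dy=-10->C; (3,5):dx=-6,dy=-6->C; (3,6):dx=-3,dy=-9->C
  (4,5):dx=+1,dy=+4->C; (4,6):dx=+4,dy=+1->C; (5,6):dx=+3,dy=-3->D
Step 2: C = 14, D = 1, total pairs = 15.
Step 3: tau = (C - D)/(n(n-1)/2) = (14 - 1)/15 = 0.866667.
Step 4: Exact two-sided p-value (enumerate n! = 720 permutations of y under H0): p = 0.016667.
Step 5: alpha = 0.05. reject H0.

tau_b = 0.8667 (C=14, D=1), p = 0.016667, reject H0.


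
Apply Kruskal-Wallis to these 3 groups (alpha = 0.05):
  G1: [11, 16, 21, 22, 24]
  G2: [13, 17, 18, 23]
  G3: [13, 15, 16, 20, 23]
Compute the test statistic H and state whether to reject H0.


Step 1: Combine all N = 14 observations and assign midranks.
sorted (value, group, rank): (11,G1,1), (13,G2,2.5), (13,G3,2.5), (15,G3,4), (16,G1,5.5), (16,G3,5.5), (17,G2,7), (18,G2,8), (20,G3,9), (21,G1,10), (22,G1,11), (23,G2,12.5), (23,G3,12.5), (24,G1,14)
Step 2: Sum ranks within each group.
R_1 = 41.5 (n_1 = 5)
R_2 = 30 (n_2 = 4)
R_3 = 33.5 (n_3 = 5)
Step 3: H = 12/(N(N+1)) * sum(R_i^2/n_i) - 3(N+1)
     = 12/(14*15) * (41.5^2/5 + 30^2/4 + 33.5^2/5) - 3*15
     = 0.057143 * 793.9 - 45
     = 0.365714.
Step 4: Ties present; correction factor C = 1 - 18/(14^3 - 14) = 0.993407. Corrected H = 0.365714 / 0.993407 = 0.368142.
Step 5: Under H0, H ~ chi^2(2); p-value = 0.831877.
Step 6: alpha = 0.05. fail to reject H0.

H = 0.3681, df = 2, p = 0.831877, fail to reject H0.


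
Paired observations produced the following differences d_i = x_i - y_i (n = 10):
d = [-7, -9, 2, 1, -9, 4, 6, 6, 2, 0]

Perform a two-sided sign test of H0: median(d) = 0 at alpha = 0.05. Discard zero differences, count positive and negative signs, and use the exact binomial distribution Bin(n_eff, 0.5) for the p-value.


Step 1: Discard zero differences. Original n = 10; n_eff = number of nonzero differences = 9.
Nonzero differences (with sign): -7, -9, +2, +1, -9, +4, +6, +6, +2
Step 2: Count signs: positive = 6, negative = 3.
Step 3: Under H0: P(positive) = 0.5, so the number of positives S ~ Bin(9, 0.5).
Step 4: Two-sided exact p-value = sum of Bin(9,0.5) probabilities at or below the observed probability = 0.507812.
Step 5: alpha = 0.05. fail to reject H0.

n_eff = 9, pos = 6, neg = 3, p = 0.507812, fail to reject H0.


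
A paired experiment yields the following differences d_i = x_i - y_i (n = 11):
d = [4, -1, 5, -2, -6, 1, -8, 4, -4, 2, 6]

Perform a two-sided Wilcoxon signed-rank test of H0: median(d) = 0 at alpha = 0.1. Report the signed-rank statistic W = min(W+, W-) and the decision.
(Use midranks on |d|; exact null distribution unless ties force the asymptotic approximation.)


Step 1: Drop any zero differences (none here) and take |d_i|.
|d| = [4, 1, 5, 2, 6, 1, 8, 4, 4, 2, 6]
Step 2: Midrank |d_i| (ties get averaged ranks).
ranks: |4|->6, |1|->1.5, |5|->8, |2|->3.5, |6|->9.5, |1|->1.5, |8|->11, |4|->6, |4|->6, |2|->3.5, |6|->9.5
Step 3: Attach original signs; sum ranks with positive sign and with negative sign.
W+ = 6 + 8 + 1.5 + 6 + 3.5 + 9.5 = 34.5
W- = 1.5 + 3.5 + 9.5 + 11 + 6 = 31.5
(Check: W+ + W- = 66 should equal n(n+1)/2 = 66.)
Step 4: Test statistic W = min(W+, W-) = 31.5.
Step 5: Ties in |d|, so use the tie-corrected normal approximation.
        E[W] = n(n+1)/4 = 11*12/4 = 33.
        Tie groups: |d|=1 (t=2), |d|=2 (t=2), |d|=4 (t=3), |d|=6 (t=2); sum(t^3 - t) = 42.
        Var[W] = n(n+1)(2n+1)/24 - sum(t^3-t)/48 = 3036/24 - 42/48 = 125.625.
        z = (W - E[W]) / sqrt(Var[W]) = (31.5 - 33) / 11.2083 = -0.1338.
        Two-sided p = 2*Phi(z) = 0.893537.
Step 6: alpha = 0.1. fail to reject H0.

W+ = 34.5, W- = 31.5, W = min = 31.5, p = 0.893537, fail to reject H0.


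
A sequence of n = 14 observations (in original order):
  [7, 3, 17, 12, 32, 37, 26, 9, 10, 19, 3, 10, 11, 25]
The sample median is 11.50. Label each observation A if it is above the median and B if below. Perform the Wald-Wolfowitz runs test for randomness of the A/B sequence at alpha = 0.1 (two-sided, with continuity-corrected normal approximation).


Step 1: Compute median = 11.50; label A = above, B = below.
Labels in order: BBAAAAABBABBBA  (n_A = 7, n_B = 7)
Step 2: Count runs R = 6.
Step 3: Under H0 (random ordering), E[R] = 2*n_A*n_B/(n_A+n_B) + 1 = 2*7*7/14 + 1 = 8.0000.
        Var[R] = 2*n_A*n_B*(2*n_A*n_B - n_A - n_B) / ((n_A+n_B)^2 * (n_A+n_B-1)) = 8232/2548 = 3.2308.
        SD[R] = 1.7974.
Step 4: Continuity-corrected z = (R + 0.5 - E[R]) / SD[R] = (6 + 0.5 - 8.0000) / 1.7974 = -0.8345.
Step 5: Two-sided p-value via normal approximation = 2*(1 - Phi(|z|)) = 0.403986.
Step 6: alpha = 0.1. fail to reject H0.

R = 6, z = -0.8345, p = 0.403986, fail to reject H0.


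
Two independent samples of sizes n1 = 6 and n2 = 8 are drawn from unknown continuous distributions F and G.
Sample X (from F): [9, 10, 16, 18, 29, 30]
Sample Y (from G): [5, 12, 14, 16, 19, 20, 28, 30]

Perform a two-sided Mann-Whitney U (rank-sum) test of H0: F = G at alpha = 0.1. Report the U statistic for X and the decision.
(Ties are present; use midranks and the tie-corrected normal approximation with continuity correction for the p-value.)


Step 1: Combine and sort all 14 observations; assign midranks.
sorted (value, group): (5,Y), (9,X), (10,X), (12,Y), (14,Y), (16,X), (16,Y), (18,X), (19,Y), (20,Y), (28,Y), (29,X), (30,X), (30,Y)
ranks: 5->1, 9->2, 10->3, 12->4, 14->5, 16->6.5, 16->6.5, 18->8, 19->9, 20->10, 28->11, 29->12, 30->13.5, 30->13.5
Step 2: Rank sum for X: R1 = 2 + 3 + 6.5 + 8 + 12 + 13.5 = 45.
Step 3: U_X = R1 - n1(n1+1)/2 = 45 - 6*7/2 = 45 - 21 = 24.
       U_Y = n1*n2 - U_X = 48 - 24 = 24.
Step 4: Ties are present, so use the tie-corrected normal approximation (with continuity correction) for the p-value.
Step 5: p-value = 1.000000; compare to alpha = 0.1. fail to reject H0.

U_X = 24, p = 1.000000, fail to reject H0 at alpha = 0.1.


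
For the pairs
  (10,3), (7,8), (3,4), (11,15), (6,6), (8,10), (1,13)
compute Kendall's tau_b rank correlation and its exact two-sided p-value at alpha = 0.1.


Step 1: Enumerate the 21 unordered pairs (i,j) with i<j and classify each by sign(x_j-x_i) * sign(y_j-y_i).
  (1,2):dx=-3,dy=+5->D; (1,3):dx=-7,dy=+1->D; (1,4):dx=+1,dy=+12->C; (1,5):dx=-4,dy=+3->D
  (1,6):dx=-2,dy=+7->D; (1,7):dx=-9,dy=+10->D; (2,3):dx=-4,dy=-4->C; (2,4):dx=+4,dy=+7->C
  (2,5):dx=-1,dy=-2->C; (2,6):dx=+1,dy=+2->C; (2,7):dx=-6,dy=+5->D; (3,4):dx=+8,dy=+11->C
  (3,5):dx=+3,dy=+2->C; (3,6):dx=+5,dy=+6->C; (3,7):dx=-2,dy=+9->D; (4,5):dx=-5,dy=-9->C
  (4,6):dx=-3,dy=-5->C; (4,7):dx=-10,dy=-2->C; (5,6):dx=+2,dy=+4->C; (5,7):dx=-5,dy=+7->D
  (6,7):dx=-7,dy=+3->D
Step 2: C = 12, D = 9, total pairs = 21.
Step 3: tau = (C - D)/(n(n-1)/2) = (12 - 9)/21 = 0.142857.
Step 4: Exact two-sided p-value (enumerate n! = 5040 permutations of y under H0): p = 0.772619.
Step 5: alpha = 0.1. fail to reject H0.

tau_b = 0.1429 (C=12, D=9), p = 0.772619, fail to reject H0.


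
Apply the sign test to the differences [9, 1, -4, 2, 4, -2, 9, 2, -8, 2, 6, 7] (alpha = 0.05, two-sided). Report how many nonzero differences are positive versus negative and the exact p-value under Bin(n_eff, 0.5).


Step 1: Discard zero differences. Original n = 12; n_eff = number of nonzero differences = 12.
Nonzero differences (with sign): +9, +1, -4, +2, +4, -2, +9, +2, -8, +2, +6, +7
Step 2: Count signs: positive = 9, negative = 3.
Step 3: Under H0: P(positive) = 0.5, so the number of positives S ~ Bin(12, 0.5).
Step 4: Two-sided exact p-value = sum of Bin(12,0.5) probabilities at or below the observed probability = 0.145996.
Step 5: alpha = 0.05. fail to reject H0.

n_eff = 12, pos = 9, neg = 3, p = 0.145996, fail to reject H0.


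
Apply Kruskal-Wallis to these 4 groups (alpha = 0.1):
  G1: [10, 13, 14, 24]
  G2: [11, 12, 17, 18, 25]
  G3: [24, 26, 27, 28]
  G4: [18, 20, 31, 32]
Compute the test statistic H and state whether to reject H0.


Step 1: Combine all N = 17 observations and assign midranks.
sorted (value, group, rank): (10,G1,1), (11,G2,2), (12,G2,3), (13,G1,4), (14,G1,5), (17,G2,6), (18,G2,7.5), (18,G4,7.5), (20,G4,9), (24,G1,10.5), (24,G3,10.5), (25,G2,12), (26,G3,13), (27,G3,14), (28,G3,15), (31,G4,16), (32,G4,17)
Step 2: Sum ranks within each group.
R_1 = 20.5 (n_1 = 4)
R_2 = 30.5 (n_2 = 5)
R_3 = 52.5 (n_3 = 4)
R_4 = 49.5 (n_4 = 4)
Step 3: H = 12/(N(N+1)) * sum(R_i^2/n_i) - 3(N+1)
     = 12/(17*18) * (20.5^2/4 + 30.5^2/5 + 52.5^2/4 + 49.5^2/4) - 3*18
     = 0.039216 * 1592.74 - 54
     = 8.460294.
Step 4: Ties present; correction factor C = 1 - 12/(17^3 - 17) = 0.997549. Corrected H = 8.460294 / 0.997549 = 8.481081.
Step 5: Under H0, H ~ chi^2(3); p-value = 0.037048.
Step 6: alpha = 0.1. reject H0.

H = 8.4811, df = 3, p = 0.037048, reject H0.


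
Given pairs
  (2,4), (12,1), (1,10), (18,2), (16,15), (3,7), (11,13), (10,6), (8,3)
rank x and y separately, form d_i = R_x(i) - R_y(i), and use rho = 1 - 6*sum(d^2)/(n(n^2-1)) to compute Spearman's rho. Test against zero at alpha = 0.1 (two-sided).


Step 1: Rank x and y separately (midranks; no ties here).
rank(x): 2->2, 12->7, 1->1, 18->9, 16->8, 3->3, 11->6, 10->5, 8->4
rank(y): 4->4, 1->1, 10->7, 2->2, 15->9, 7->6, 13->8, 6->5, 3->3
Step 2: d_i = R_x(i) - R_y(i); compute d_i^2.
  (2-4)^2=4, (7-1)^2=36, (1-7)^2=36, (9-2)^2=49, (8-9)^2=1, (3-6)^2=9, (6-8)^2=4, (5-5)^2=0, (4-3)^2=1
sum(d^2) = 140.
Step 3: rho = 1 - 6*140 / (9*(9^2 - 1)) = 1 - 840/720 = -0.166667.
Step 4: Under H0, t = rho * sqrt((n-2)/(1-rho^2)) = -0.4472 ~ t(7).
Step 5: Two-sided p-value from the t-distribution with 7 df = 0.668231.
Step 6: alpha = 0.1. fail to reject H0.

rho = -0.1667, p = 0.668231, fail to reject H0 at alpha = 0.1.


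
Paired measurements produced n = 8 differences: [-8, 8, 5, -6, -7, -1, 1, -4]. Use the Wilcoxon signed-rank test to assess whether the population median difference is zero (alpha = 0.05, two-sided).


Step 1: Drop any zero differences (none here) and take |d_i|.
|d| = [8, 8, 5, 6, 7, 1, 1, 4]
Step 2: Midrank |d_i| (ties get averaged ranks).
ranks: |8|->7.5, |8|->7.5, |5|->4, |6|->5, |7|->6, |1|->1.5, |1|->1.5, |4|->3
Step 3: Attach original signs; sum ranks with positive sign and with negative sign.
W+ = 7.5 + 4 + 1.5 = 13
W- = 7.5 + 5 + 6 + 1.5 + 3 = 23
(Check: W+ + W- = 36 should equal n(n+1)/2 = 36.)
Step 4: Test statistic W = min(W+, W-) = 13.
Step 5: Ties in |d|, so use the tie-corrected normal approximation.
        E[W] = n(n+1)/4 = 8*9/4 = 18.
        Tie groups: |d|=1 (t=2), |d|=8 (t=2); sum(t^3 - t) = 12.
        Var[W] = n(n+1)(2n+1)/24 - sum(t^3-t)/48 = 1224/24 - 12/48 = 50.75.
        z = (W - E[W]) / sqrt(Var[W]) = (13 - 18) / 7.1239 = -0.7019.
        Two-sided p = 2*Phi(z) = 0.482765.
Step 6: alpha = 0.05. fail to reject H0.

W+ = 13, W- = 23, W = min = 13, p = 0.482765, fail to reject H0.
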